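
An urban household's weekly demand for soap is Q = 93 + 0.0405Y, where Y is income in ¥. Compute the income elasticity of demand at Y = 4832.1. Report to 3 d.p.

0.678

At Y = 4832.1: Q = 288.700.
dQ/dY = 0.0405.
η = (dQ/dY)·(Y/Q) = 0.0405 × (4832.1/288.700) = 0.678.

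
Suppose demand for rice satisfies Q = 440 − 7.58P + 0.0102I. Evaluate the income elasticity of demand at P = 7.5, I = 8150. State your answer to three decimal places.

At P = 7.5, I = 8150: Q = 466.280.
Holding P constant, ∂Q/∂I = 0.0102.
η_I = (∂Q/∂I)·(I/Q) = 0.0102 × (8150/466.280) = 0.178.

0.178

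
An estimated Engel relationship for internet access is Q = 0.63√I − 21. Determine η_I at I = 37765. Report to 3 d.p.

0.604

At I = 37765: Q = 101.429.
dQ/dI = 0.63/(2√I) = 0.00162094 at this income.
η = (dQ/dI)·(I/Q) = 0.00162094 × (37765/101.429) = 0.604.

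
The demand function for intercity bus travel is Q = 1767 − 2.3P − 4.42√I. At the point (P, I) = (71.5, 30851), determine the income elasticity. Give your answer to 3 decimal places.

At P = 71.5, I = 30851: Q = 826.201.
Holding P constant, ∂Q/∂I = -4.42/(2√I) = -0.0125822.
η_I = (∂Q/∂I)·(I/Q) = -0.0125822 × (30851/826.201) = -0.470.

-0.470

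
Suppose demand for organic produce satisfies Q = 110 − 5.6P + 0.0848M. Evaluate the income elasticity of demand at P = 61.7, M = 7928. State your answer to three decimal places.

1.539

At P = 61.7, M = 7928: Q = 436.774.
Holding P constant, ∂Q/∂M = 0.0848.
η_M = (∂Q/∂M)·(M/Q) = 0.0848 × (7928/436.774) = 1.539.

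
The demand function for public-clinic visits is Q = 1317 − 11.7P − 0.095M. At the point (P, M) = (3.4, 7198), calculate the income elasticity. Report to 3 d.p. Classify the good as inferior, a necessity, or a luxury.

-1.152 (inferior good)

At P = 3.4, M = 7198: Q = 593.410.
Holding P constant, ∂Q/∂M = −0.095.
η_M = (∂Q/∂M)·(M/Q) = -0.095 × (7198/593.410) = -1.152.
Since η < 0, this is an inferior good.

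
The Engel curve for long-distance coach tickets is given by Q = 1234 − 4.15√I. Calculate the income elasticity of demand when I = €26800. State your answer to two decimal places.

At I = 26800: Q = 554.616.
dQ/dI = -4.15/(2√I) = -0.0126751 at this income.
η = (dQ/dI)·(I/Q) = -0.0126751 × (26800/554.616) = -0.61.

-0.61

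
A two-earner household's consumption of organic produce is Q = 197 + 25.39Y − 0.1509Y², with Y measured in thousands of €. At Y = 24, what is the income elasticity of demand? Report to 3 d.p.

At Y = 24: Q = 719.4416.
dQ/dY = 25.39 − 0.3018Y = 18.14680.
η = (dQ/dY)·(Y/Q) = 18.14680 × (24/719.4416) = 0.605.

0.605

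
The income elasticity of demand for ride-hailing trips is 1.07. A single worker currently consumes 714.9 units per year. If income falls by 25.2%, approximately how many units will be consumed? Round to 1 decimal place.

522.1

%ΔQ ≈ η × %ΔI = 1.07 × (-25.2%) = -26.964%.
New Q ≈ 714.9 × (1 − 0.26964) = 522.1.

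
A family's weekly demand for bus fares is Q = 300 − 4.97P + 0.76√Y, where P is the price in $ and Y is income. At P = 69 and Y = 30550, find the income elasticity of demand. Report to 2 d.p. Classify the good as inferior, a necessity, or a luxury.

At P = 69, Y = 30550: Q = 89.907.
Holding P constant, ∂Q/∂Y = 0.76/(2√Y) = 0.00217409.
η_Y = (∂Q/∂Y)·(Y/Q) = 0.00217409 × (30550/89.907) = 0.74.
Since 0 < η < 1, this is a necessity.

0.74 (necessity)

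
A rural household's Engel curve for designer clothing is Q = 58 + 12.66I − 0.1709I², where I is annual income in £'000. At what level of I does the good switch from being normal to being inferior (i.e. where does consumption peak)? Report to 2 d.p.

dQ/dI = 12.66 − 0.3418I.
The good is inferior where dQ/dI < 0. Setting dQ/dI = 0 gives I = 12.66 / 0.3418 = 37.04.

37.04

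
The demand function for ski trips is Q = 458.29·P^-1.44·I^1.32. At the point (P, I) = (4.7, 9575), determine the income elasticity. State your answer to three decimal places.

For a multiplicative demand Q = A·P^α·I^β, the income elasticity is β everywhere.
Here β = 1.32, so η = 1.320.

1.320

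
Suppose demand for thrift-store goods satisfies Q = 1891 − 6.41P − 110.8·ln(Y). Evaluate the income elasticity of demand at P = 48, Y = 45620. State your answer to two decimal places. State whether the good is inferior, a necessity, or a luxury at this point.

At P = 48, Y = 45620: Q = 394.646.
Holding P constant, ∂Q/∂Y = -110.8/Y = -0.00242876.
η_Y = (∂Q/∂Y)·(Y/Q) = -0.00242876 × (45620/394.646) = -0.28.
Since η < 0, this is an inferior good.

-0.28 (inferior good)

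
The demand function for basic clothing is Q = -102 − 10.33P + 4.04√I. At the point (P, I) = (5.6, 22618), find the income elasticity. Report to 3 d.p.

0.679

At P = 5.6, I = 22618: Q = 447.739.
Holding P constant, ∂Q/∂I = 4.04/(2√I) = 0.0134315.
η_I = (∂Q/∂I)·(I/Q) = 0.0134315 × (22618/447.739) = 0.679.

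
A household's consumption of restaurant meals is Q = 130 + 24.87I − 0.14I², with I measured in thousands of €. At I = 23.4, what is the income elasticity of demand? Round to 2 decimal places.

0.67

At I = 23.4: Q = 635.2996.
dQ/dI = 24.87 − 0.28I = 18.31800.
η = (dQ/dI)·(I/Q) = 18.31800 × (23.4/635.2996) = 0.67.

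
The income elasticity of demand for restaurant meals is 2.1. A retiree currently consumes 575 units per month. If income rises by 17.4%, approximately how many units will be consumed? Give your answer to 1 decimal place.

%ΔQ ≈ η × %ΔI = 2.1 × 17.4% = 36.54%.
New Q ≈ 575 × (1 + 0.3654) = 785.1.

785.1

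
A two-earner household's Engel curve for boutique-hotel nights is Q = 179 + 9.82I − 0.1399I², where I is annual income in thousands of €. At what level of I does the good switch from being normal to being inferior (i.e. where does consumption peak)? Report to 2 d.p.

dQ/dI = 9.82 − 0.2798I.
The good is inferior where dQ/dI < 0. Setting dQ/dI = 0 gives I = 9.82 / 0.2798 = 35.10.

35.10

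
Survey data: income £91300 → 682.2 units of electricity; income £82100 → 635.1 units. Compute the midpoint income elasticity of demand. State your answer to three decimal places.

0.674

ΔQ = 635.1 − 682.2 = -47.1; midpoint Q̄ = (682.2 + 635.1)/2 = 658.65.
ΔI = 82100 − 91300 = -9200; midpoint Ī = (91300 + 82100)/2 = 86700.
η = (ΔQ/Q̄) ÷ (ΔI/Ī) = (-47.1/658.65) ÷ (-9200/86700) = 0.674.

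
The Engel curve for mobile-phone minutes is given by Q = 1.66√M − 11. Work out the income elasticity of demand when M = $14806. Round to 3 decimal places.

At M = 14806: Q = 190.989.
dQ/dM = 1.66/(2√M) = 0.00682118 at this income.
η = (dQ/dM)·(M/Q) = 0.00682118 × (14806/190.989) = 0.529.

0.529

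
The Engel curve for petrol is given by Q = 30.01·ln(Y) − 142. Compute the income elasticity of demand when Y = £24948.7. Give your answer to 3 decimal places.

At Y = 24948.7: Q = 161.839.
dQ/dY = 30.01/Y = 0.00120287 at this income.
η = (dQ/dY)·(Y/Q) = 0.00120287 × (24948.7/161.839) = 0.185.

0.185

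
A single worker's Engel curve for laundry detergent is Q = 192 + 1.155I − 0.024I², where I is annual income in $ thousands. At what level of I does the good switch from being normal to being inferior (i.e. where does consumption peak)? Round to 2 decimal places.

dQ/dI = 1.155 − 0.048I.
The good is inferior where dQ/dI < 0. Setting dQ/dI = 0 gives I = 1.155 / 0.048 = 24.06.

24.06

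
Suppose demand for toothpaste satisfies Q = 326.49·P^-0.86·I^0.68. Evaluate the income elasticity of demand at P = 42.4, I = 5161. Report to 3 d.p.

For a multiplicative demand Q = A·P^α·I^β, the income elasticity is β everywhere.
Here β = 0.68, so η = 0.680.

0.680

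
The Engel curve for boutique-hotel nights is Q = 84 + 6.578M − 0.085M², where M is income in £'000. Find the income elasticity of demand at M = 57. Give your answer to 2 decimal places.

-0.97

At M = 57: Q = 182.7810.
dQ/dM = 6.578 − 0.17M = -3.11200.
η = (dQ/dM)·(M/Q) = -3.11200 × (57/182.7810) = -0.97.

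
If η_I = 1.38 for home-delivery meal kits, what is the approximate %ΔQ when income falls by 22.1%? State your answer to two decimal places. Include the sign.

-30.50%

%ΔQ ≈ η × %ΔI = 1.38 × (-22.1%) = -30.50%.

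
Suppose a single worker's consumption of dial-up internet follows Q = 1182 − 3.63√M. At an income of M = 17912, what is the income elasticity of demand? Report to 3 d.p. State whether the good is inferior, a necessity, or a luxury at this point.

-0.349 (inferior good)

At M = 17912: Q = 696.176.
dQ/dM = -3.63/(2√M) = -0.0135614 at this income.
η = (dQ/dM)·(M/Q) = -0.0135614 × (17912/696.176) = -0.349.
Since η < 0, the good is an inferior good.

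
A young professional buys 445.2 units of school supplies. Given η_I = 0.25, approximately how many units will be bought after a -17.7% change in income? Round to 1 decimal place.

%ΔQ ≈ η × %ΔI = 0.25 × (-17.7%) = -4.425%.
New Q ≈ 445.2 × (1 − 0.04425) = 425.5.

425.5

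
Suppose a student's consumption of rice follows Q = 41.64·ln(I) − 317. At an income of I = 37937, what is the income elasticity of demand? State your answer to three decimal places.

0.341

At I = 37937: Q = 122.039.
dQ/dI = 41.64/I = 0.00109761 at this income.
η = (dQ/dI)·(I/Q) = 0.00109761 × (37937/122.039) = 0.341.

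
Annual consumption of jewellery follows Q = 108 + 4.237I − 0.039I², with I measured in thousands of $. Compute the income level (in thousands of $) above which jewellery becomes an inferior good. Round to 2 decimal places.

54.32

dQ/dI = 4.237 − 0.078I.
The good is inferior where dQ/dI < 0. Setting dQ/dI = 0 gives I = 4.237 / 0.078 = 54.32.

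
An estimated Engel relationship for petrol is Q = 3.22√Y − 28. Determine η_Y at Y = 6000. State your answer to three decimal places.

0.563

At Y = 6000: Q = 221.420.
dQ/dY = 3.22/(2√Y) = 0.020785 at this income.
η = (dQ/dY)·(Y/Q) = 0.020785 × (6000/221.420) = 0.563.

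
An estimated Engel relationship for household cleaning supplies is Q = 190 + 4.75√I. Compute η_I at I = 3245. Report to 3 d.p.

At I = 3245: Q = 460.583.
dQ/dI = 4.75/(2√I) = 0.0416923 at this income.
η = (dQ/dI)·(I/Q) = 0.0416923 × (3245/460.583) = 0.294.

0.294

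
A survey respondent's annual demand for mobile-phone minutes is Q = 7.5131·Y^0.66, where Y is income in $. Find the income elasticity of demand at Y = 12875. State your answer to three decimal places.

For Q = A·Y^β the income elasticity is constant and equal to β.
Here β = 0.66, so η = 0.660.

0.660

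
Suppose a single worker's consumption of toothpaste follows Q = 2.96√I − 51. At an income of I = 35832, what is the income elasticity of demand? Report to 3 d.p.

At I = 35832: Q = 509.309.
dQ/dI = 2.96/(2√I) = 0.00781855 at this income.
η = (dQ/dI)·(I/Q) = 0.00781855 × (35832/509.309) = 0.550.

0.550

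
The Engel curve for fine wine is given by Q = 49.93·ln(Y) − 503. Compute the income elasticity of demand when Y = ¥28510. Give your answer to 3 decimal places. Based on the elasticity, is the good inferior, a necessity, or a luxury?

At Y = 28510: Q = 9.182.
dQ/dY = 49.93/Y = 0.00175132 at this income.
η = (dQ/dY)·(Y/Q) = 0.00175132 × (28510/9.182) = 5.438.
Since η > 1, the good is a luxury.

5.438 (luxury)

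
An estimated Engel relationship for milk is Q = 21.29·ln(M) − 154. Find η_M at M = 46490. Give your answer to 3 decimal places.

At M = 46490: Q = 74.803.
dQ/dM = 21.29/M = 0.000457948 at this income.
η = (dQ/dM)·(M/Q) = 0.000457948 × (46490/74.803) = 0.285.

0.285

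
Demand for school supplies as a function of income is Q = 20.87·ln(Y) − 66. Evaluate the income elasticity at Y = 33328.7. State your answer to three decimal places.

0.138

At Y = 33328.7: Q = 151.344.
dQ/dY = 20.87/Y = 0.000626187 at this income.
η = (dQ/dY)·(Y/Q) = 0.000626187 × (33328.7/151.344) = 0.138.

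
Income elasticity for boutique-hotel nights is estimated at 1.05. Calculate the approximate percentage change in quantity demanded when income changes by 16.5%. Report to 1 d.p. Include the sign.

%ΔQ ≈ η × %ΔI = 1.05 × 16.5% = 17.3%.

17.3%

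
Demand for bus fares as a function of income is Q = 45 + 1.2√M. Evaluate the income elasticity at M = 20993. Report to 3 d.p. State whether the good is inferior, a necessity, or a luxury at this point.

At M = 20993: Q = 218.868.
dQ/dM = 1.2/(2√M) = 0.00414108 at this income.
η = (dQ/dM)·(M/Q) = 0.00414108 × (20993/218.868) = 0.397.
Since 0 < η < 1, the good is a necessity.

0.397 (necessity)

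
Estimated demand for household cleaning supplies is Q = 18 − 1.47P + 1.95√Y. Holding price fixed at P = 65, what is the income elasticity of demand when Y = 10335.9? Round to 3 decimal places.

At P = 65, Y = 10335.9: Q = 120.698.
Holding P constant, ∂Q/∂Y = 1.95/(2√Y) = 0.00959026.
η_Y = (∂Q/∂Y)·(Y/Q) = 0.00959026 × (10335.9/120.698) = 0.821.

0.821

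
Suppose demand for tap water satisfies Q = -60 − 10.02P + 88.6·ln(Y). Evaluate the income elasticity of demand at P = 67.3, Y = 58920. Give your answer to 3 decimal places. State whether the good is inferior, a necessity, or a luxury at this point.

At P = 67.3, Y = 58920: Q = 238.831.
Holding P constant, ∂Q/∂Y = 88.6/Y = 0.00150373.
η_Y = (∂Q/∂Y)·(Y/Q) = 0.00150373 × (58920/238.831) = 0.371.
Since 0 < η < 1, this is a necessity.

0.371 (necessity)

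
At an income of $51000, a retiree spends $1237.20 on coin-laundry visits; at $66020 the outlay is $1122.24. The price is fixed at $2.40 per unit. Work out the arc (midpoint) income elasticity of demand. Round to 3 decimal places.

-0.380

With a constant price, Q₁ = 1237.20/2.40 = 515.500 and Q₂ = 1122.24/2.40 = 467.600 (equivalently, work directly with expenditure since P cancels).
Midpoint %ΔQ = (1122.24 − 1237.20)/1179.72 = -0.09745; midpoint %ΔI = (66020 − 51000)/58510 = 0.25671.
η = -0.09745 / 0.25671 = -0.380.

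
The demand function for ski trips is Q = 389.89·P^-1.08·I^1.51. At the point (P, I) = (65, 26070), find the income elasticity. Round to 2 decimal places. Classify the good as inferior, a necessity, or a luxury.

1.51 (luxury)

For a multiplicative demand Q = A·P^α·I^β, the income elasticity is β everywhere.
Here β = 1.51, so η = 1.51.
Since η > 1, this is a luxury.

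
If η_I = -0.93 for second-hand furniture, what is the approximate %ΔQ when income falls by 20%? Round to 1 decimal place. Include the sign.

%ΔQ ≈ η × %ΔI = -0.93 × (-20%) = 18.6%.

18.6%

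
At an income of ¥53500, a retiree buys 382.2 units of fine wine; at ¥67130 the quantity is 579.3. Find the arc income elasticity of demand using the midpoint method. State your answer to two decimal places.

1.81

ΔQ = 579.3 − 382.2 = 197.1; midpoint Q̄ = (382.2 + 579.3)/2 = 480.75.
ΔI = 67130 − 53500 = 13630; midpoint Ī = (53500 + 67130)/2 = 60315.
η = (ΔQ/Q̄) ÷ (ΔI/Ī) = (197.1/480.75) ÷ (13630/60315) = 1.81.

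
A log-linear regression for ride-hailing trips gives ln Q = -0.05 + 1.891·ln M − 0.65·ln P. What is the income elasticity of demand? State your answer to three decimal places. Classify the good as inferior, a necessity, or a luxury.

In a log-linear demand, the coefficient on ln M is the income elasticity.
So η = 1.891.
η > 1 ⇒ luxury.

1.891 (luxury)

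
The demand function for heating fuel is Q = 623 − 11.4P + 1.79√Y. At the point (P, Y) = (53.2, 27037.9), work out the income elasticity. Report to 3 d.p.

0.473

At P = 53.2, Y = 27037.9: Q = 310.853.
Holding P constant, ∂Q/∂Y = 1.79/(2√Y) = 0.00544298.
η_Y = (∂Q/∂Y)·(Y/Q) = 0.00544298 × (27037.9/310.853) = 0.473.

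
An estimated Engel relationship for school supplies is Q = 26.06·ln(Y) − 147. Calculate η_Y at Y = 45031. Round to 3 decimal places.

At Y = 45031: Q = 132.236.
dQ/dY = 26.06/Y = 0.000578712 at this income.
η = (dQ/dY)·(Y/Q) = 0.000578712 × (45031/132.236) = 0.197.

0.197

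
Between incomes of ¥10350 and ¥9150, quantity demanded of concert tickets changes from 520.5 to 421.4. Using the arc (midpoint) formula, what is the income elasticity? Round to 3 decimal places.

ΔQ = 421.4 − 520.5 = -99.1; midpoint Q̄ = (520.5 + 421.4)/2 = 470.95.
ΔI = 9150 − 10350 = -1200; midpoint Ī = (10350 + 9150)/2 = 9750.
η = (ΔQ/Q̄) ÷ (ΔI/Ī) = (-99.1/470.95) ÷ (-1200/9750) = 1.710.

1.710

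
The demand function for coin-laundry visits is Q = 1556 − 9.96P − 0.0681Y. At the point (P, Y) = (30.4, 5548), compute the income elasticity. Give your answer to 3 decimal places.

At P = 30.4, Y = 5548: Q = 875.397.
Holding P constant, ∂Q/∂Y = −0.0681.
η_Y = (∂Q/∂Y)·(Y/Q) = -0.0681 × (5548/875.397) = -0.432.

-0.432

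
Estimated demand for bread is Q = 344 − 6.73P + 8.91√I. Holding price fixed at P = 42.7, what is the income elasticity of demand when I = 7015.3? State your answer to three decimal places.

0.465

At P = 42.7, I = 7015.3: Q = 802.907.
Holding P constant, ∂Q/∂I = 8.91/(2√I) = 0.0531893.
η_I = (∂Q/∂I)·(I/Q) = 0.0531893 × (7015.3/802.907) = 0.465.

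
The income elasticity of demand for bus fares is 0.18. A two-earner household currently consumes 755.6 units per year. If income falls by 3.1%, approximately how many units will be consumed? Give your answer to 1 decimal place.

751.4

%ΔQ ≈ η × %ΔI = 0.18 × (-3.1%) = -0.558%.
New Q ≈ 755.6 × (1 − 0.00558) = 751.4.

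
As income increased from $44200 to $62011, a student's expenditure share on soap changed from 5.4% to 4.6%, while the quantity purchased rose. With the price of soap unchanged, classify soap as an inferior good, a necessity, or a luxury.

Quantity rises but the budget share falls as income rises, so 0 < η < 1.

necessity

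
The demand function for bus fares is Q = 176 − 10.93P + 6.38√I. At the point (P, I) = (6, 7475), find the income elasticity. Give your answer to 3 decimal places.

At P = 6, I = 7475: Q = 662.023.
Holding P constant, ∂Q/∂I = 6.38/(2√I) = 0.0368965.
η_I = (∂Q/∂I)·(I/Q) = 0.0368965 × (7475/662.023) = 0.417.

0.417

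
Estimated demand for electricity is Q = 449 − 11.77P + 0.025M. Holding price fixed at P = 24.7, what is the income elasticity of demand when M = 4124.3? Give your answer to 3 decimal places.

At P = 24.7, M = 4124.3: Q = 261.389.
Holding P constant, ∂Q/∂M = 0.025.
η_M = (∂Q/∂M)·(M/Q) = 0.025 × (4124.3/261.389) = 0.394.

0.394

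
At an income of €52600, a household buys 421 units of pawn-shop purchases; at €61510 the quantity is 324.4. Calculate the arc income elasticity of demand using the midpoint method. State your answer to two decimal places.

ΔQ = 324.4 − 421 = -96.6; midpoint Q̄ = (421 + 324.4)/2 = 372.7.
ΔI = 61510 − 52600 = 8910; midpoint Ī = (52600 + 61510)/2 = 57055.
η = (ΔQ/Q̄) ÷ (ΔI/Ī) = (-96.6/372.7) ÷ (8910/57055) = -1.66.

-1.66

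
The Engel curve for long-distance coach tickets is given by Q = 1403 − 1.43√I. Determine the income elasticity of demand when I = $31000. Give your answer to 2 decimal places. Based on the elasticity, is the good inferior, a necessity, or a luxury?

At I = 31000: Q = 1151.223.
dQ/dI = -1.43/(2√I) = -0.00406093 at this income.
η = (dQ/dI)·(I/Q) = -0.00406093 × (31000/1151.223) = -0.11.
Since η < 0, the good is an inferior good.

-0.11 (inferior good)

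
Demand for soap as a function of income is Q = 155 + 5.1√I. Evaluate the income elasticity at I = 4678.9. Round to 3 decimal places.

0.346

At I = 4678.9: Q = 503.853.
dQ/dI = 5.1/(2√I) = 0.0372793 at this income.
η = (dQ/dI)·(I/Q) = 0.0372793 × (4678.9/503.853) = 0.346.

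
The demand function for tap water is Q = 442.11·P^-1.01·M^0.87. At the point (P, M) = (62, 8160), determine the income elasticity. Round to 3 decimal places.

For a multiplicative demand Q = A·P^α·M^β, the income elasticity is β everywhere.
Here β = 0.87, so η = 0.870.

0.870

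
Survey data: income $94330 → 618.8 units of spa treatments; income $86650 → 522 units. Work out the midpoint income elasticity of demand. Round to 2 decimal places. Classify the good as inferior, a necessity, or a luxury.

2.00 (luxury)

ΔQ = 522 − 618.8 = -96.8; midpoint Q̄ = (618.8 + 522)/2 = 570.4.
ΔI = 86650 − 94330 = -7680; midpoint Ī = (94330 + 86650)/2 = 90490.
η = (ΔQ/Q̄) ÷ (ΔI/Ī) = (-96.8/570.4) ÷ (-7680/90490) = 2.00.
η > 1 ⇒ luxury.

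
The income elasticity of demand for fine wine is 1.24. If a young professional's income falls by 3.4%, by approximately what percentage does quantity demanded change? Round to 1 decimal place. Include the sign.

-4.2%

%ΔQ ≈ η × %ΔI = 1.24 × (-3.4%) = -4.2%.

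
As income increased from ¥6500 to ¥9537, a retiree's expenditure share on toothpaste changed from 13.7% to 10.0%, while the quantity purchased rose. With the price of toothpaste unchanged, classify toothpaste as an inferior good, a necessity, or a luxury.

necessity

Quantity rises but the budget share falls as income rises, so 0 < η < 1.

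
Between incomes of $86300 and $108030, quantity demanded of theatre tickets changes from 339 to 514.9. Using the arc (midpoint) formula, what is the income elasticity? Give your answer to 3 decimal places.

1.842

ΔQ = 514.9 − 339 = 175.9; midpoint Q̄ = (339 + 514.9)/2 = 426.95.
ΔI = 108030 − 86300 = 21730; midpoint Ī = (86300 + 108030)/2 = 97165.
η = (ΔQ/Q̄) ÷ (ΔI/Ī) = (175.9/426.95) ÷ (21730/97165) = 1.842.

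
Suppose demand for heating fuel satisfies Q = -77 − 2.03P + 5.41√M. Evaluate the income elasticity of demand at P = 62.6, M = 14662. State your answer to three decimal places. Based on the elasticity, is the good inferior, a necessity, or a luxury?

At P = 62.6, M = 14662: Q = 451.001.
Holding P constant, ∂Q/∂M = 5.41/(2√M) = 0.0223394.
η_M = (∂Q/∂M)·(M/Q) = 0.0223394 × (14662/451.001) = 0.726.
Since 0 < η < 1, this is a necessity.

0.726 (necessity)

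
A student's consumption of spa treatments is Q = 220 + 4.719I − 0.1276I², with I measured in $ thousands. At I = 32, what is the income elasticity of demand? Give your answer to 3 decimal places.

-0.459

At I = 32: Q = 240.3456.
dQ/dI = 4.719 − 0.2552I = -3.44740.
η = (dQ/dI)·(I/Q) = -3.44740 × (32/240.3456) = -0.459.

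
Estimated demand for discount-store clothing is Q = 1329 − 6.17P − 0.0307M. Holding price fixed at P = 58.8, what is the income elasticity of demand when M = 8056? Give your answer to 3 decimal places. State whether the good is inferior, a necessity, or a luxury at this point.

At P = 58.8, M = 8056: Q = 718.885.
Holding P constant, ∂Q/∂M = −0.0307.
η_M = (∂Q/∂M)·(M/Q) = -0.0307 × (8056/718.885) = -0.344.
Since η < 0, this is an inferior good.

-0.344 (inferior good)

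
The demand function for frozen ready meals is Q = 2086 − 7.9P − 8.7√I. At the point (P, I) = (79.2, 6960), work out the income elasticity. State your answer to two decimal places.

-0.49

At P = 79.2, I = 6960: Q = 734.508.
Holding P constant, ∂Q/∂I = -8.7/(2√I) = -0.0521416.
η_I = (∂Q/∂I)·(I/Q) = -0.0521416 × (6960/734.508) = -0.49.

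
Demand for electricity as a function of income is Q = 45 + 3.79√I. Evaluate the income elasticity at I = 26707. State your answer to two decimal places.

At I = 26707: Q = 664.372.
dQ/dI = 3.79/(2√I) = 0.0115957 at this income.
η = (dQ/dI)·(I/Q) = 0.0115957 × (26707/664.372) = 0.47.

0.47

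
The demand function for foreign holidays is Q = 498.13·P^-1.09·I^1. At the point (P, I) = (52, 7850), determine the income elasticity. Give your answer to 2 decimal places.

For a multiplicative demand Q = A·P^α·I^β, the income elasticity is β everywhere.
Here β = 1, so η = 1.00.

1.00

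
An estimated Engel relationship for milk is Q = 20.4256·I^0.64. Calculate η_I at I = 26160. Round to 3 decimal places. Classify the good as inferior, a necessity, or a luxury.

0.640 (necessity)

For Q = A·I^β the income elasticity is constant and equal to β.
Here β = 0.64, so η = 0.640.
Since 0 < η < 1, the good is a necessity.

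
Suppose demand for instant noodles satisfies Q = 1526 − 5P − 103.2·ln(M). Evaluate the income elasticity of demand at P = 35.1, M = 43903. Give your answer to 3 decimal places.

At P = 35.1, M = 43903: Q = 247.319.
Holding P constant, ∂Q/∂M = -103.2/M = -0.00235064.
η_M = (∂Q/∂M)·(M/Q) = -0.00235064 × (43903/247.319) = -0.417.

-0.417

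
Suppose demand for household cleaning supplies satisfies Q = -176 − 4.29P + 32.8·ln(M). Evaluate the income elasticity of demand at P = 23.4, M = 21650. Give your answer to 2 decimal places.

At P = 23.4, M = 21650: Q = 51.049.
Holding P constant, ∂Q/∂M = 32.8/M = 0.00151501.
η_M = (∂Q/∂M)·(M/Q) = 0.00151501 × (21650/51.049) = 0.64.

0.64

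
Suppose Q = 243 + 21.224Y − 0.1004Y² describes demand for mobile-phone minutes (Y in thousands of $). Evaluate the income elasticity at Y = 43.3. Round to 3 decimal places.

At Y = 43.3: Q = 973.7602.
dQ/dY = 21.224 − 0.2008Y = 12.52936.
η = (dQ/dY)·(Y/Q) = 12.52936 × (43.3/973.7602) = 0.557.

0.557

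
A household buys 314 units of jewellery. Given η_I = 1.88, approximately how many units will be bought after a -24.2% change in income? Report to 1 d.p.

%ΔQ ≈ η × %ΔI = 1.88 × (-24.2%) = -45.496%.
New Q ≈ 314 × (1 − 0.45496) = 171.1.

171.1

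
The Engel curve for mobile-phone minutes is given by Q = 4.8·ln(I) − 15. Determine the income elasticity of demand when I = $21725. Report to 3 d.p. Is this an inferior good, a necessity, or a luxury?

At I = 21725: Q = 32.934.
dQ/dI = 4.8/I = 0.000220944 at this income.
η = (dQ/dI)·(I/Q) = 0.000220944 × (21725/32.934) = 0.146.
Since 0 < η < 1, the good is a necessity.

0.146 (necessity)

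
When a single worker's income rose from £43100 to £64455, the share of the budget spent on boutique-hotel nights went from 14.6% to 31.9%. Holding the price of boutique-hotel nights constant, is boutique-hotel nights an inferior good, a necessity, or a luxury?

The budget share rises as income rises, so η > 1.

luxury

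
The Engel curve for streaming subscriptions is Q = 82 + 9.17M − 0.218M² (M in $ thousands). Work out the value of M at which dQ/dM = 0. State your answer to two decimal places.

dQ/dM = 9.17 − 0.436M.
The good is inferior where dQ/dM < 0. Setting dQ/dM = 0 gives M = 9.17 / 0.436 = 21.03.

21.03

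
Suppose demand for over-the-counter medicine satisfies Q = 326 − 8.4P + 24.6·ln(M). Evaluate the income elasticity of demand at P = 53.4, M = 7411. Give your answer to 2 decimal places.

0.25

At P = 53.4, M = 7411: Q = 96.644.
Holding P constant, ∂Q/∂M = 24.6/M = 0.00331939.
η_M = (∂Q/∂M)·(M/Q) = 0.00331939 × (7411/96.644) = 0.25.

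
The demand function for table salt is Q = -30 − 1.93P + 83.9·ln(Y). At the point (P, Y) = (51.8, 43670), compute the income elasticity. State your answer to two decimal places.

At P = 51.8, Y = 43670: Q = 766.449.
Holding P constant, ∂Q/∂Y = 83.9/Y = 0.00192123.
η_Y = (∂Q/∂Y)·(Y/Q) = 0.00192123 × (43670/766.449) = 0.11.

0.11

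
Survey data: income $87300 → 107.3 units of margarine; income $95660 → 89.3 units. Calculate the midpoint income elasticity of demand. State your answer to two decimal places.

ΔQ = 89.3 − 107.3 = -18; midpoint Q̄ = (107.3 + 89.3)/2 = 98.3.
ΔI = 95660 − 87300 = 8360; midpoint Ī = (87300 + 95660)/2 = 91480.
η = (ΔQ/Q̄) ÷ (ΔI/Ī) = (-18/98.3) ÷ (8360/91480) = -2.00.

-2.00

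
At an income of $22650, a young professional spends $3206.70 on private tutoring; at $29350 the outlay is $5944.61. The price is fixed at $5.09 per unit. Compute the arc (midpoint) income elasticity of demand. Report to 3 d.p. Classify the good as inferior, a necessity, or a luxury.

With a constant price, Q₁ = 3206.70/5.09 = 630.000 and Q₂ = 5944.61/5.09 = 1167.900 (equivalently, work directly with expenditure since P cancels).
Midpoint %ΔQ = (5944.61 − 3206.70)/4575.66 = 0.59836; midpoint %ΔI = (29350 − 22650)/26000 = 0.25769.
η = 0.59836 / 0.25769 = 2.322.
η > 1 ⇒ luxury.

2.322 (luxury)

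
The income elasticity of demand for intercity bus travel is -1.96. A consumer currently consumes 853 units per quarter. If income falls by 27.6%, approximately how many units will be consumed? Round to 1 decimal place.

1314.4

%ΔQ ≈ η × %ΔI = -1.96 × (-27.6%) = 54.096%.
New Q ≈ 853 × (1 + 0.54096) = 1314.4.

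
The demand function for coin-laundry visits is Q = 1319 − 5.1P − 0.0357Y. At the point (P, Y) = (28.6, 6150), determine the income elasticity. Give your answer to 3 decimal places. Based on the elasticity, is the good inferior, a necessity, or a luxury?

-0.230 (inferior good)

At P = 28.6, Y = 6150: Q = 953.585.
Holding P constant, ∂Q/∂Y = −0.0357.
η_Y = (∂Q/∂Y)·(Y/Q) = -0.0357 × (6150/953.585) = -0.230.
Since η < 0, this is an inferior good.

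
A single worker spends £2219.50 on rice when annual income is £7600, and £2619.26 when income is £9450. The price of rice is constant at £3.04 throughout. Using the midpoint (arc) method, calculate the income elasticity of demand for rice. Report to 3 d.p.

0.761

With a constant price, Q₁ = 2219.50/3.04 = 730.099 and Q₂ = 2619.26/3.04 = 861.599 (equivalently, work directly with expenditure since P cancels).
Midpoint %ΔQ = (2619.26 − 2219.50)/2419.38 = 0.16523; midpoint %ΔI = (9450 − 7600)/8525 = 0.21701.
η = 0.16523 / 0.21701 = 0.761.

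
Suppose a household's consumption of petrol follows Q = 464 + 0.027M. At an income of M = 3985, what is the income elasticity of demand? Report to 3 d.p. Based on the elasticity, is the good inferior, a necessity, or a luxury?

0.188 (necessity)

At M = 3985: Q = 571.595.
dQ/dM = 0.027.
η = (dQ/dM)·(M/Q) = 0.027 × (3985/571.595) = 0.188.
Since 0 < η < 1, the good is a necessity.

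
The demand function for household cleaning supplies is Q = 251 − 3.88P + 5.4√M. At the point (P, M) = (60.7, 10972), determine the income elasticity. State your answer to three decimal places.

0.487

At P = 60.7, M = 10972: Q = 581.120.
Holding P constant, ∂Q/∂M = 5.4/(2√M) = 0.0257763.
η_M = (∂Q/∂M)·(M/Q) = 0.0257763 × (10972/581.120) = 0.487.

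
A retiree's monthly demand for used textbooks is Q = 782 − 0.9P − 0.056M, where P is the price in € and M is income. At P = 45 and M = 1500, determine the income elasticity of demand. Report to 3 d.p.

-0.128

At P = 45, M = 1500: Q = 657.500.
Holding P constant, ∂Q/∂M = −0.056.
η_M = (∂Q/∂M)·(M/Q) = -0.056 × (1500/657.500) = -0.128.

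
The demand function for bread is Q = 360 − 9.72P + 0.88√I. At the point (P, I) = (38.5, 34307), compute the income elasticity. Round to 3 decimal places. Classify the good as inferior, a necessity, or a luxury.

0.548 (necessity)

At P = 38.5, I = 34307: Q = 148.775.
Holding P constant, ∂Q/∂I = 0.88/(2√I) = 0.00237553.
η_I = (∂Q/∂I)·(I/Q) = 0.00237553 × (34307/148.775) = 0.548.
Since 0 < η < 1, this is a necessity.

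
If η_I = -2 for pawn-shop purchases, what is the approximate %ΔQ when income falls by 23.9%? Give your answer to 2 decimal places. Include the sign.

47.80%

%ΔQ ≈ η × %ΔI = -2 × (-23.9%) = 47.80%.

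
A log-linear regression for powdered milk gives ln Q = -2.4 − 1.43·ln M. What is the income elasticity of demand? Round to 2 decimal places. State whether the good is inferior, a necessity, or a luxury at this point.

-1.43 (inferior good)

In a log-linear demand, the coefficient on ln M is the income elasticity.
So η = -1.43.
η < 0 ⇒ inferior good.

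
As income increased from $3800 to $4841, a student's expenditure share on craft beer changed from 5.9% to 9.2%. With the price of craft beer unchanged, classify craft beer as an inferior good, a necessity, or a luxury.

luxury

The budget share rises as income rises, so η > 1.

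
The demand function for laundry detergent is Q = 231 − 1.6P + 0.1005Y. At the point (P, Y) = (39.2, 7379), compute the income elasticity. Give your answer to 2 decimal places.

At P = 39.2, Y = 7379: Q = 909.870.
Holding P constant, ∂Q/∂Y = 0.1005.
η_Y = (∂Q/∂Y)·(Y/Q) = 0.1005 × (7379/909.870) = 0.82.

0.82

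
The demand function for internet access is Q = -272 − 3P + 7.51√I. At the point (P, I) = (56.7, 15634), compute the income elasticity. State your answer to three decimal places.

0.945

At P = 56.7, I = 15634: Q = 496.920.
Holding P constant, ∂Q/∂I = 7.51/(2√I) = 0.0300314.
η_I = (∂Q/∂I)·(I/Q) = 0.0300314 × (15634/496.920) = 0.945.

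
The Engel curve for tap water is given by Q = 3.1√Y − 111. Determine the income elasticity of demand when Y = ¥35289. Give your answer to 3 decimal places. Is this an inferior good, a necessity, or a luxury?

0.618 (necessity)

At Y = 35289: Q = 471.346.
dQ/dY = 3.1/(2√Y) = 0.0082511 at this income.
η = (dQ/dY)·(Y/Q) = 0.0082511 × (35289/471.346) = 0.618.
Since 0 < η < 1, the good is a necessity.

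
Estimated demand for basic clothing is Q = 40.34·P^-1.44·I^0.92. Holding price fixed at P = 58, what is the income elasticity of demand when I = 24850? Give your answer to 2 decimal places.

0.92

For a multiplicative demand Q = A·P^α·I^β, the income elasticity is β everywhere.
Here β = 0.92, so η = 0.92.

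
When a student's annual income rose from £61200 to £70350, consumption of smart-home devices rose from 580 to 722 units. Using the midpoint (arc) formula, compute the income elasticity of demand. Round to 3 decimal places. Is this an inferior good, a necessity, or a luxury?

ΔQ = 722 − 580 = 142; midpoint Q̄ = (580 + 722)/2 = 651.
ΔI = 70350 − 61200 = 9150; midpoint Ī = (61200 + 70350)/2 = 65775.
η = (ΔQ/Q̄) ÷ (ΔI/Ī) = (142/651) ÷ (9150/65775) = 1.568.
η > 1 ⇒ luxury.

1.568 (luxury)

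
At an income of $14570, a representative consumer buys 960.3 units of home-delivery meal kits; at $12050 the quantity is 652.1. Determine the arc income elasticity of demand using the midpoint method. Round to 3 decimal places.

ΔQ = 652.1 − 960.3 = -308.2; midpoint Q̄ = (960.3 + 652.1)/2 = 806.2.
ΔI = 12050 − 14570 = -2520; midpoint Ī = (14570 + 12050)/2 = 13310.
η = (ΔQ/Q̄) ÷ (ΔI/Ī) = (-308.2/806.2) ÷ (-2520/13310) = 2.019.

2.019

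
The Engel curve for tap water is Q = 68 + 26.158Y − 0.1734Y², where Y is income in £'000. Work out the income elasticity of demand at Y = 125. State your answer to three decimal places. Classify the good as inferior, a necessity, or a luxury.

At Y = 125: Q = 628.3750.
dQ/dY = 26.158 − 0.3468Y = -17.19200.
η = (dQ/dY)·(Y/Q) = -17.19200 × (125/628.3750) = -3.420.
η < 0 ⇒ inferior good.

-3.420 (inferior good)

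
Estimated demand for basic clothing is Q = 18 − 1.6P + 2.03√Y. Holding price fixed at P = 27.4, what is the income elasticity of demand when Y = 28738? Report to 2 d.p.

0.54

At P = 27.4, Y = 28738: Q = 318.291.
Holding P constant, ∂Q/∂Y = 2.03/(2√Y) = 0.00598739.
η_Y = (∂Q/∂Y)·(Y/Q) = 0.00598739 × (28738/318.291) = 0.54.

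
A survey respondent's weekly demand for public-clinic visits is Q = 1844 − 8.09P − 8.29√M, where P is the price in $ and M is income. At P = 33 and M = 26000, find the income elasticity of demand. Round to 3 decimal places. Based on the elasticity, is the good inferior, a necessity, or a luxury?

-2.781 (inferior good)

At P = 33, M = 26000: Q = 240.308.
Holding P constant, ∂Q/∂M = -8.29/(2√M) = -0.0257062.
η_M = (∂Q/∂M)·(M/Q) = -0.0257062 × (26000/240.308) = -2.781.
Since η < 0, this is an inferior good.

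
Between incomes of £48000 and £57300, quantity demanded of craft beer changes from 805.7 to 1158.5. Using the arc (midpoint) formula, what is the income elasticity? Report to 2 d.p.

2.03

ΔQ = 1158.5 − 805.7 = 352.8; midpoint Q̄ = (805.7 + 1158.5)/2 = 982.1.
ΔI = 57300 − 48000 = 9300; midpoint Ī = (48000 + 57300)/2 = 52650.
η = (ΔQ/Q̄) ÷ (ΔI/Ī) = (352.8/982.1) ÷ (9300/52650) = 2.03.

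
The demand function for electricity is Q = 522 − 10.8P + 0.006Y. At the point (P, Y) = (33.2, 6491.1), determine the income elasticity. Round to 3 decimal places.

At P = 33.2, Y = 6491.1: Q = 202.387.
Holding P constant, ∂Q/∂Y = 0.006.
η_Y = (∂Q/∂Y)·(Y/Q) = 0.006 × (6491.1/202.387) = 0.192.

0.192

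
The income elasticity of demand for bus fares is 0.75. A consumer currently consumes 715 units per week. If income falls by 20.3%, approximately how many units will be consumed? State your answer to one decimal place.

606.1

%ΔQ ≈ η × %ΔI = 0.75 × (-20.3%) = -15.225%.
New Q ≈ 715 × (1 − 0.15225) = 606.1.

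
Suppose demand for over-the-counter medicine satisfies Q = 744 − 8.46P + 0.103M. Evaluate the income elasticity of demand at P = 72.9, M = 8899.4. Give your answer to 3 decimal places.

At P = 72.9, M = 8899.4: Q = 1043.904.
Holding P constant, ∂Q/∂M = 0.103.
η_M = (∂Q/∂M)·(M/Q) = 0.103 × (8899.4/1043.904) = 0.878.

0.878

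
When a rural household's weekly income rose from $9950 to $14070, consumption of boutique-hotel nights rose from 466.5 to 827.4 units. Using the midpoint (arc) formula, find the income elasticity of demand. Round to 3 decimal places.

1.626

ΔQ = 827.4 − 466.5 = 360.9; midpoint Q̄ = (466.5 + 827.4)/2 = 646.95.
ΔI = 14070 − 9950 = 4120; midpoint Ī = (9950 + 14070)/2 = 12010.
η = (ΔQ/Q̄) ÷ (ΔI/Ī) = (360.9/646.95) ÷ (4120/12010) = 1.626.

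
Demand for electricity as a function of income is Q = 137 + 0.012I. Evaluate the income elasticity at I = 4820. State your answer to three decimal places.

0.297

At I = 4820: Q = 194.840.
dQ/dI = 0.012.
η = (dQ/dI)·(I/Q) = 0.012 × (4820/194.840) = 0.297.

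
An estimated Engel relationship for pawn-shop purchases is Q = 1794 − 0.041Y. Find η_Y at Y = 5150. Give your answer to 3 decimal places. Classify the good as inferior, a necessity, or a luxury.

At Y = 5150: Q = 1582.850.
dQ/dY = −0.041.
η = (dQ/dY)·(Y/Q) = -0.041 × (5150/1582.850) = -0.133.
Since η < 0, the good is an inferior good.

-0.133 (inferior good)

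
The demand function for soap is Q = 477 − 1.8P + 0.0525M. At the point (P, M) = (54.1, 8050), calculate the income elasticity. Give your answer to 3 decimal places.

0.527

At P = 54.1, M = 8050: Q = 802.245.
Holding P constant, ∂Q/∂M = 0.0525.
η_M = (∂Q/∂M)·(M/Q) = 0.0525 × (8050/802.245) = 0.527.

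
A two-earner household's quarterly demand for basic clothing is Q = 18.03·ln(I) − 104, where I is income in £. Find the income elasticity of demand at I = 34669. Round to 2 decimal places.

At I = 34669: Q = 84.478.
dQ/dI = 18.03/I = 0.000520061 at this income.
η = (dQ/dI)·(I/Q) = 0.000520061 × (34669/84.478) = 0.21.

0.21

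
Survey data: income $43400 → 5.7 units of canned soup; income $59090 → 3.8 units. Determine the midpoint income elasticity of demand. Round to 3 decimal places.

-1.306

ΔQ = 3.8 − 5.7 = -1.9; midpoint Q̄ = (5.7 + 3.8)/2 = 4.75.
ΔI = 59090 − 43400 = 15690; midpoint Ī = (43400 + 59090)/2 = 51245.
η = (ΔQ/Q̄) ÷ (ΔI/Ī) = (-1.9/4.75) ÷ (15690/51245) = -1.306.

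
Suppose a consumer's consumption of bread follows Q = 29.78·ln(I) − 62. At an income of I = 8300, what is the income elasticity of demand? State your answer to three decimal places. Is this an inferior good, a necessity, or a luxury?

At I = 8300: Q = 206.735.
dQ/dI = 29.78/I = 0.00358795 at this income.
η = (dQ/dI)·(I/Q) = 0.00358795 × (8300/206.735) = 0.144.
Since 0 < η < 1, the good is a necessity.

0.144 (necessity)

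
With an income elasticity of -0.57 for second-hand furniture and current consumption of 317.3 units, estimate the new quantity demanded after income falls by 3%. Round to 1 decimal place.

%ΔQ ≈ η × %ΔI = -0.57 × (-3%) = 1.71%.
New Q ≈ 317.3 × (1 + 0.0171) = 322.7.

322.7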